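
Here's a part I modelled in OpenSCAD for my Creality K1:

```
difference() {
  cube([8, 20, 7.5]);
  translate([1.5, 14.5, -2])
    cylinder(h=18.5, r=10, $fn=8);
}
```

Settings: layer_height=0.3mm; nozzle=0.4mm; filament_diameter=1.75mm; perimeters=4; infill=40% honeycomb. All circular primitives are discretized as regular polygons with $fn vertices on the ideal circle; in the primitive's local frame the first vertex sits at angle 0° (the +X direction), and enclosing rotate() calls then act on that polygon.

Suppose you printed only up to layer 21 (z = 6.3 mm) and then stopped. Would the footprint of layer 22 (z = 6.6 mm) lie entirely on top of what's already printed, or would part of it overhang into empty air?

Compare the two slices. At z = 6.3: the 8×20 cube contributes its full rectangle (area 160.00 mm²); the r=10 cylinder at (1.5, 14.5) contributes a regular 8-gon of circumradius 10 (area = (8/2)·10.000²·sin(360°/8) = 282.84 mm²); Subtracting the remaining from the first: starting from the 8×20 cube (160.00 mm²), the r=10 cylinder at (1.5, 14.5) partially overlaps it — only the 114.78 mm² overlap (of its 282.84 mm²) is removed, clipping the outline — area = 45.22 mm². At z = 6.6: the cube (footprint 8×20) is included at this height (area 160.00 mm²); the cylinder at (1.5, 14.5): section is a regular 8-gon, circumradius r=10 (area = (8/2)·10.000²·sin(360°/8) = 282.84 mm²); Taking the first minus the rest: starting from the 8×20 cube (160.00 mm²), the r=10 cylinder at (1.5, 14.5) partially overlaps it — only the 114.78 mm² overlap (of its 282.84 mm²) is removed, clipping the outline — area = 45.22 mm². Checking containment: the cross-section at z = 6.6 is a subset of the cross-section at z = 6.3.

entirely on top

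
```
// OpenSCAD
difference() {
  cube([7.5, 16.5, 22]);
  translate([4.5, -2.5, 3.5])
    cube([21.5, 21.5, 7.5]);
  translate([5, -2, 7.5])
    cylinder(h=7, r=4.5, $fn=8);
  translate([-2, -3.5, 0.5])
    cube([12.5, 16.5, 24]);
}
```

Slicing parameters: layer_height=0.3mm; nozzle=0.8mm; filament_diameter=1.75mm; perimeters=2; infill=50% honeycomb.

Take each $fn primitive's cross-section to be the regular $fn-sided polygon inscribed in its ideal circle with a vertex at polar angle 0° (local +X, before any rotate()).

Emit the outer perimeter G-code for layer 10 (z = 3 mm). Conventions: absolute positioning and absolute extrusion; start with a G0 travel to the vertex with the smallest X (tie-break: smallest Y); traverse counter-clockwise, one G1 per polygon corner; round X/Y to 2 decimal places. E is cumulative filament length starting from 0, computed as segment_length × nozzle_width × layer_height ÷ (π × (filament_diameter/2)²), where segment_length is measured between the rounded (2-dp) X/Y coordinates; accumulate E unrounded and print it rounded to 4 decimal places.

G0 X0.00 Y13.00 Z3.00
G1 X7.50 Y13.00 E0.7484
G1 X7.50 Y16.50 E1.0976
G1 X0.00 Y16.50 E1.8459
G1 X0.00 Y13.00 E2.1952

At z = 3 mm: the cube (footprint 7.5×16.5) is included at this height; the cube at (4.5, -2.5) is absent (z outside [3.5, 11]); the cylinder at (5, -2) is not intersected at this z (z outside [7.5, 14.5]); the 12.5×16.5 cube at (-2, -3.5) contributes its full rectangle; After the difference (first − rest): starting from the 7.5×16.5 cube, the 12.5×16.5 cube at (-2, -3.5) partially overlaps it — only the 97.50 mm² overlap (of its 206.25 mm²) is removed, clipping the outline — 1 connected region. The outline is a single polygon with 4 vertices. Extrusion per mm of travel: 0.8 × 0.3 / (π × 0.875²) = 0.099780. Accumulating E over each segment gives final E = 2.1952.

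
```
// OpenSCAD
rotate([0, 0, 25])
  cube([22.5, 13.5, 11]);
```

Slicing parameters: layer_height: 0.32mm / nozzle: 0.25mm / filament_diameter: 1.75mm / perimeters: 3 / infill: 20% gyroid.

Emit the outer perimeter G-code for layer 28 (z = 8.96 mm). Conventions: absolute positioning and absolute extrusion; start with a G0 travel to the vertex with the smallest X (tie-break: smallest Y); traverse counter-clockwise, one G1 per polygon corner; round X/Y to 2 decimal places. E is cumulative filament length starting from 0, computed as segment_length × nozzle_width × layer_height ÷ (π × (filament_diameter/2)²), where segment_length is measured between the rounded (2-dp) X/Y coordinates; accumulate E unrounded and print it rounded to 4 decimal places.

G0 X-5.71 Y12.24 Z8.96
G1 X0.00 Y0.00 E0.4492
G1 X20.39 Y9.51 E1.1975
G1 X14.69 Y21.74 E1.6463
G1 X-5.71 Y12.24 E2.3948

At z = 8.96 mm: the 22.5×13.5 cube contributes its full rectangle; (whole slice rotated 25° about Z — lengths, areas and connectivity unchanged). The outline is a single polygon with 4 vertices. Extrusion per mm of travel: 0.25 × 0.32 / (π × 0.875²) = 0.033260. Accumulating E over each segment gives final E = 2.3948.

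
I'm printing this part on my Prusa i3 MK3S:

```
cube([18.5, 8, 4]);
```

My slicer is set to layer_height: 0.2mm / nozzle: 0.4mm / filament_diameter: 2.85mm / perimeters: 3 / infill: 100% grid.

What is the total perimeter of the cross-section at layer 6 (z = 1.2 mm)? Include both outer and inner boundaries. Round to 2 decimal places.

At z = 1.2 mm: the cube (footprint 18.5×8) is included at this height (perimeter 53.00 mm). Overall, the cross-section is a single solid region. Total boundary length (outer) = 53.00 mm.

53.00 mm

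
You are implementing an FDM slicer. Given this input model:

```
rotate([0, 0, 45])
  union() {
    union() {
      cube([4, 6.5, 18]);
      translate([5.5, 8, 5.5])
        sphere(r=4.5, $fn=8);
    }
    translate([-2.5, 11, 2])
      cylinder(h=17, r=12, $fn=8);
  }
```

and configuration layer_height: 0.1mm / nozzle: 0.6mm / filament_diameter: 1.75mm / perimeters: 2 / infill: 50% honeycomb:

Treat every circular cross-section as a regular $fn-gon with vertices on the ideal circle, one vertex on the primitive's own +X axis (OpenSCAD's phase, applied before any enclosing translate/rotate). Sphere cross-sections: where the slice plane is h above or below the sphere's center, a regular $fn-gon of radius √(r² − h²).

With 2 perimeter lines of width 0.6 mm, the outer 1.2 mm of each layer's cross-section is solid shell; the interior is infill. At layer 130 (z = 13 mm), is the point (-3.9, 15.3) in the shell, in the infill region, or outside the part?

At z = 13 mm: the cube (footprint 4×6.5) is included at this height; the sphere at (5.5, 8) is not intersected at this z (|z−center|=7.500 > r=4.5); Merging all regions: only the 4×6.5 cube is present, so the union is just that shape — 1 connected region; the cylinder at (-2.5, 11): section is a regular 8-gon, circumradius r=12; Combining (union): the regions partially overlap (shared area 22.54 mm²), so overlapping operands fuse into one piece — 1 connected region; (whole slice rotated 45° about Z — lengths, areas and connectivity unchanged). Overall, the cross-section is a single solid region. Undo the 45° rotation: the query point maps to (8.061, 13.576) in the un-rotated model frame. The nearest boundary edge runs (5.99, 19.49)→(9.50, 11.00); distance from the point to it = 0.34 mm. The point is inside the cross-section, 0.34 mm from the nearest boundary — within the 1.2 mm shell band (2 × 0.6).

shell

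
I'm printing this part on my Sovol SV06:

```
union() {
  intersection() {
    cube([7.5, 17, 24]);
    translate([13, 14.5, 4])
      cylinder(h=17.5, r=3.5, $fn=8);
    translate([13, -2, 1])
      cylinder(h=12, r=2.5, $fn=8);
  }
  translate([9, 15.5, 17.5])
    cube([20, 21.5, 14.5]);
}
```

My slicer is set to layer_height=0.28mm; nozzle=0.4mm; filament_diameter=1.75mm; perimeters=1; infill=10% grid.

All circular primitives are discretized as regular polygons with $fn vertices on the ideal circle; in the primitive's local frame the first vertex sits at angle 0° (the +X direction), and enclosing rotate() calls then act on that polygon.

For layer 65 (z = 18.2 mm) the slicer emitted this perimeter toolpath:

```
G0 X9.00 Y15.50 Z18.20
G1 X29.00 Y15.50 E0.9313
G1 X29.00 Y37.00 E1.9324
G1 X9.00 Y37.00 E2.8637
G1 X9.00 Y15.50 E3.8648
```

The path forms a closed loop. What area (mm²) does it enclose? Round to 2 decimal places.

430.00 mm²

Apply the shoelace formula to the sequence of (X, Y) vertices; enclosed area = 430.00 mm².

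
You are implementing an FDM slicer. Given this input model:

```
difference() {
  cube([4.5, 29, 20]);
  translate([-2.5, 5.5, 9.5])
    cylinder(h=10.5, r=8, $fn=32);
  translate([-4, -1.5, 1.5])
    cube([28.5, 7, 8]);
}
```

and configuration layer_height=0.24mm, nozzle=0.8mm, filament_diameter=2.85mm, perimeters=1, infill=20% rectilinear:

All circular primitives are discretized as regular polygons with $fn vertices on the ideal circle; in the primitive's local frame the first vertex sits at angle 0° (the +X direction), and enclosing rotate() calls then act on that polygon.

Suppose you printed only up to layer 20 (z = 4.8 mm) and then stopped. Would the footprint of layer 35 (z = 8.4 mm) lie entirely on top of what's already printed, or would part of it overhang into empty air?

entirely on top

Compare the two slices. At z = 4.8: the cube (footprint 4.5×29) is included at this height (area 130.50 mm²); the cylinder at (-2.5, 5.5) is absent (z outside [9.5, 20]); the cube at (-4, -1.5) (footprint 28.5×7) is included at this height (area 199.50 mm²); Taking the first minus the rest: starting from the 4.5×29 cube (130.50 mm²), the 28.5×7 cube at (-4, -1.5) partially overlaps it — only the 24.75 mm² overlap (of its 199.50 mm²) is removed, clipping the outline — area = 105.75 mm². At z = 8.4: the cube is present — its section is the full 4.5×29 rectangle (area 130.50 mm²); the cylinder at (-2.5, 5.5) is not intersected at this z (z outside [9.5, 20]); the cube at (-4, -1.5) (footprint 28.5×7) is included at this height (area 199.50 mm²); After the difference (first − rest): starting from the 4.5×29 cube (130.50 mm²), the 28.5×7 cube at (-4, -1.5) partially overlaps it — only the 24.75 mm² overlap (of its 199.50 mm²) is removed, clipping the outline — area = 105.75 mm². Checking containment: the cross-section at z = 8.4 is a subset of the cross-section at z = 4.8.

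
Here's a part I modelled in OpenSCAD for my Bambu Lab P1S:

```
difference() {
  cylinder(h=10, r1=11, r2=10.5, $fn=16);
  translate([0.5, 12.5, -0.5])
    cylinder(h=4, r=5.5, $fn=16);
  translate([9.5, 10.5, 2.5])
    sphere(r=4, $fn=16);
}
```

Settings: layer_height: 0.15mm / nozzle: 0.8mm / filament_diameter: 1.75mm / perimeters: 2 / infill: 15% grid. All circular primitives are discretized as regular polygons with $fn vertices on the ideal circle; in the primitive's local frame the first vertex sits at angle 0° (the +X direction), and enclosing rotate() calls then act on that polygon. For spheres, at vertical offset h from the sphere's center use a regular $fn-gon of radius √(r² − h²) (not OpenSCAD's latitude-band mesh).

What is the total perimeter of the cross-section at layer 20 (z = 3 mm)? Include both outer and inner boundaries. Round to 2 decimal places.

At z = 3 mm: the cone: at t=0.300 of its height the radius interpolates to r₁+(r₂−r₁)t = 10.850, giving a regular 16-gon of that circumradius (perimeter = 2·16·10.850·sin(180°/16) = 67.74 mm); the r=5.5 cylinder at (0.5, 12.5) gives a regular 16-gon of circumradius 5.5 (constant along its height) (perimeter = 2·16·5.500·sin(180°/16) = 34.34 mm); the r=4 sphere at (9.5, 10.5) contributes a regular 16-gon of circumradius √(4²−0.5²) = 3.969 (perimeter = 2·16·3.969·sin(180°/16) = 24.78 mm); Taking the first minus the rest: starting from the cone, the r=5.5 cylinder at (0.5, 12.5) partially overlaps it — only the 23.45 mm² overlap (of its 92.61 mm²) is removed, clipping the outline; the r=4 sphere at (9.5, 10.5) partially overlaps it — only the 1.07 mm² overlap (of its 48.22 mm²) is removed, clipping the outline — boundary = 69.41 mm. Overall, the cross-section is a single solid region. Total boundary length (outer) = 69.41 mm.

69.41 mm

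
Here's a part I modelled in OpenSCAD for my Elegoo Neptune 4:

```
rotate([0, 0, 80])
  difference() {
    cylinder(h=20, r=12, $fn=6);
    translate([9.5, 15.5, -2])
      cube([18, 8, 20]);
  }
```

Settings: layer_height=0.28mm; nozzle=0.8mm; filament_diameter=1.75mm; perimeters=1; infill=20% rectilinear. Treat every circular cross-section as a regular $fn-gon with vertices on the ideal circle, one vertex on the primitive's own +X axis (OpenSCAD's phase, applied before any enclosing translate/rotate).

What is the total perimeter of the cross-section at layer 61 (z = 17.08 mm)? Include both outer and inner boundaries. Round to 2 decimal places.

72.00 mm

At z = 17.08 mm: the cylinder: section is a regular 6-gon, circumradius r=12 (perimeter = 2·6·12.000·sin(180°/6) = 72.00 mm); the cube at (9.5, 15.5) (footprint 18×8) is included at this height (perimeter 52.00 mm); Subtracting the remaining from the first: starting from the r=12 cylinder, the 18×8 cube at (9.5, 15.5) misses the remaining region (no effect) — boundary = 72.00 mm; (whole slice rotated 80° about Z — lengths, areas and connectivity unchanged). Overall, the cross-section is a single solid region. Total boundary length (outer) = 72.00 mm.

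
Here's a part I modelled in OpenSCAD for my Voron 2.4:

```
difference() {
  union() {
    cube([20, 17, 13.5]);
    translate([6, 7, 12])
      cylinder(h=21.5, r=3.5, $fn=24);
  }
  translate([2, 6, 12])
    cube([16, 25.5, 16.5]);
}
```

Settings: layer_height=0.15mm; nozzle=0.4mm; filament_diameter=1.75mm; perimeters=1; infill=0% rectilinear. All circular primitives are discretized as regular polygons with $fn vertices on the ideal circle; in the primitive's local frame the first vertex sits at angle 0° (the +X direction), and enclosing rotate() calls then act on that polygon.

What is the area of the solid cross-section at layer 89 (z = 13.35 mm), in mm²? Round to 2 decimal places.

At z = 13.35 mm: the 20×17 cube contributes its full rectangle (area 340.00 mm²); the r=3.5 cylinder at (6, 7) gives a regular 24-gon of circumradius 3.5 (constant along its height) (area = (24/2)·3.500²·sin(360°/24) = 38.05 mm²); Taking the union: the r=3.5 cylinder at (6, 7) lies entirely inside the 20×17 cube, so the union is just the 20×17 cube — area = 340.00 mm²; the cube at (2, 6) is present — its section is the full 16×25.5 rectangle (area 408.00 mm²); After the difference (first − rest): starting from that combined region (340.00 mm²), the 16×25.5 cube at (2, 6) partially overlaps it — only the 176.00 mm² overlap (of its 408.00 mm²) is removed, clipping the outline — area = 164.00 mm². Overall, the cross-section is a single solid region. Net area = 164.00 mm².

164.00 mm²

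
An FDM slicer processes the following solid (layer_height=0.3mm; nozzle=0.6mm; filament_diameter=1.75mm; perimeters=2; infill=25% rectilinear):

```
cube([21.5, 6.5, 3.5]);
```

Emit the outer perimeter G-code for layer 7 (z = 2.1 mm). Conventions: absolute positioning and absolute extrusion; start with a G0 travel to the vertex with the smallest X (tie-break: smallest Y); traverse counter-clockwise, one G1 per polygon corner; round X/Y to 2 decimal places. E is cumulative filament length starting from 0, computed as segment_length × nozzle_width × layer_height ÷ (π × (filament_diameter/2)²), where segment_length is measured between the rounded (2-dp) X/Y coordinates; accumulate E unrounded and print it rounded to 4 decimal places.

At z = 2.1 mm: the cube is present — its section is the full 21.5×6.5 rectangle. The outline is a single polygon with 4 vertices. Extrusion per mm of travel: 0.6 × 0.3 / (π × 0.875²) = 0.074835. Accumulating E over each segment gives final E = 4.1908.

G0 X0.00 Y0.00 Z2.10
G1 X21.50 Y0.00 E1.6090
G1 X21.50 Y6.50 E2.0954
G1 X0.00 Y6.50 E3.7043
G1 X0.00 Y0.00 E4.1908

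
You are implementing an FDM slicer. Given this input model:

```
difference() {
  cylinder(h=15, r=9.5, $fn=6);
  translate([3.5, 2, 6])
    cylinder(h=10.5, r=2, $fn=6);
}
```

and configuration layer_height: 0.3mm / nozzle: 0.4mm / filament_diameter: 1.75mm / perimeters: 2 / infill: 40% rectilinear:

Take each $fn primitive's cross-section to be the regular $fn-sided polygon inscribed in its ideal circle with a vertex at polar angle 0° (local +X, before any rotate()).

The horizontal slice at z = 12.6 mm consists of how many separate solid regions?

At z = 12.6 mm: the r=9.5 cylinder contributes a regular 6-gon of circumradius 9.5; the r=2 cylinder at (3.5, 2) gives a regular 6-gon of circumradius 2 (constant along its height); After the difference (first − rest): starting from the r=9.5 cylinder, the r=2 cylinder at (3.5, 2) lies wholly inside it (removes its full 10.39 mm² and its 12.00 mm outline becomes a hole wall) — 1 connected region with 1 hole. The result has 1 disconnected region.

1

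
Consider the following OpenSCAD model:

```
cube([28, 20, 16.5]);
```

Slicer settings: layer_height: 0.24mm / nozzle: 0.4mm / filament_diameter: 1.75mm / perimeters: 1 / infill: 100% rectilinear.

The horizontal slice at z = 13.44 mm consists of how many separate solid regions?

At z = 13.44 mm: the cube (footprint 28×20) is included at this height. The result has 1 disconnected region.

1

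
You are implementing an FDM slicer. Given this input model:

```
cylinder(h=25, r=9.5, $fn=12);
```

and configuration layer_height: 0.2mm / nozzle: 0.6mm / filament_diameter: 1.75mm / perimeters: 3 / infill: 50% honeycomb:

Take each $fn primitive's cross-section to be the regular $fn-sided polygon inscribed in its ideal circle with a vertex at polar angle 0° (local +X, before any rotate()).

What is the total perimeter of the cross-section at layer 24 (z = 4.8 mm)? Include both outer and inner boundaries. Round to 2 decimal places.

At z = 4.8 mm: the cylinder: section is a regular 12-gon, circumradius r=9.5 (perimeter = 2·12·9.500·sin(180°/12) = 59.01 mm). Overall, the cross-section is a single solid region. Total boundary length (outer) = 59.01 mm.

59.01 mm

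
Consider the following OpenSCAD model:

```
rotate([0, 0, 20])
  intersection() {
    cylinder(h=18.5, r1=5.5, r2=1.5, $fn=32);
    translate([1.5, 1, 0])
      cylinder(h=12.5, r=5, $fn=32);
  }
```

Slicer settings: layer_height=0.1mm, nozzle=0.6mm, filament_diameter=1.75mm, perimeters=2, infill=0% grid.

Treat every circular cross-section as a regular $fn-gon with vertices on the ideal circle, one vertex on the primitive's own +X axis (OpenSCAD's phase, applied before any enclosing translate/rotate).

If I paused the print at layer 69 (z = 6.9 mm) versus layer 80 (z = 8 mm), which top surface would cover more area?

layer 69 (z = 6.9 mm)

Layer 69 (z = 6.9): the cone (r1=5.5→r2=1.5) has section circumradius 4.008 here — a regular 32-gon (area = (32/2)·4.008²·sin(360°/32) = 50.15 mm²); the r=5 cylinder at (1.5, 1) gives a regular 32-gon of circumradius 5 (constant along its height) (area = (32/2)·5.000²·sin(360°/32) = 78.04 mm²); After intersecting: the r=5 cylinder at (1.5, 1) partially overlaps the cone; clipping to the common part keeps 45.47 mm² — area = 45.47 mm²; (rotated 20° about Z; rotation is an isometry so areas/perimeters/island counts are preserved). So its area = 45.47 mm². Layer 80 (z = 8): the cone (r1=5.5→r2=1.5) has section circumradius 3.770 here — a regular 32-gon (area = (32/2)·3.770²·sin(360°/32) = 44.37 mm²); the r=5 cylinder at (1.5, 1) contributes a regular 32-gon of circumradius 5 (area = (32/2)·5.000²·sin(360°/32) = 78.04 mm²); After intersecting: the r=5 cylinder at (1.5, 1) partially overlaps the cone; clipping to the common part keeps 41.68 mm² — area = 41.68 mm²; (whole slice rotated 20° about Z — lengths, areas and connectivity unchanged). So its area = 41.68 mm². Layer 69 is larger (45.47 vs 41.68 mm²).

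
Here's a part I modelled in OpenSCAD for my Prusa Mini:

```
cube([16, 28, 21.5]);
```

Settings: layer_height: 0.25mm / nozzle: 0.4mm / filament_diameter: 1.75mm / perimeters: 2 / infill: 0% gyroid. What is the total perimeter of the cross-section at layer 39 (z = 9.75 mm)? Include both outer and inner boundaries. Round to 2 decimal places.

At z = 9.75 mm: the cube (footprint 16×28) is included at this height (perimeter 88.00 mm). Overall, the cross-section is a single solid region. Total boundary length (outer) = 88.00 mm.

88.00 mm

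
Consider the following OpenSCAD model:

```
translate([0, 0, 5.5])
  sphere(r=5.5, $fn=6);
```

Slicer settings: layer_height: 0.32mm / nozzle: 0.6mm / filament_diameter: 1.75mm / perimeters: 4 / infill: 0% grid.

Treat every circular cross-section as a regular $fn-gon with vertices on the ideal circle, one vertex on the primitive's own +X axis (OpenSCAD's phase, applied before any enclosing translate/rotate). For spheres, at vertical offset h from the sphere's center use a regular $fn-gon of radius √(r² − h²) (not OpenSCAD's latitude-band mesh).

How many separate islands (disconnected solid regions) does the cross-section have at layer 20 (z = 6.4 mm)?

1

At z = 6.4 mm: the sphere: section is a regular 6-gon, circumradius = √(r²−h²) = √(5.5²−0.9²) = 5.426. Overall, the cross-section is a single solid region. Island count = 1.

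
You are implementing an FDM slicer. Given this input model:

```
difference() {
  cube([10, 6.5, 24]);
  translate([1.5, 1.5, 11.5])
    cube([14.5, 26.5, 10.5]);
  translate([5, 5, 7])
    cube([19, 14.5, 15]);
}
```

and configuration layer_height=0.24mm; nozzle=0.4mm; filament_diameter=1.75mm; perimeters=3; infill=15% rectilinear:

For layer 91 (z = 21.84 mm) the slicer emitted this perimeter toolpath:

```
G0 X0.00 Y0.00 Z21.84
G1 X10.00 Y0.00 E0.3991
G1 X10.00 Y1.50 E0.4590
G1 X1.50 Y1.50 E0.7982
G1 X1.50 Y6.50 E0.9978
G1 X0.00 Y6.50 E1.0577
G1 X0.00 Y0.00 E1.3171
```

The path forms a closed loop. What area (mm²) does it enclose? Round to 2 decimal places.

22.50 mm²

Apply the shoelace formula to the sequence of (X, Y) vertices; enclosed area = 22.50 mm².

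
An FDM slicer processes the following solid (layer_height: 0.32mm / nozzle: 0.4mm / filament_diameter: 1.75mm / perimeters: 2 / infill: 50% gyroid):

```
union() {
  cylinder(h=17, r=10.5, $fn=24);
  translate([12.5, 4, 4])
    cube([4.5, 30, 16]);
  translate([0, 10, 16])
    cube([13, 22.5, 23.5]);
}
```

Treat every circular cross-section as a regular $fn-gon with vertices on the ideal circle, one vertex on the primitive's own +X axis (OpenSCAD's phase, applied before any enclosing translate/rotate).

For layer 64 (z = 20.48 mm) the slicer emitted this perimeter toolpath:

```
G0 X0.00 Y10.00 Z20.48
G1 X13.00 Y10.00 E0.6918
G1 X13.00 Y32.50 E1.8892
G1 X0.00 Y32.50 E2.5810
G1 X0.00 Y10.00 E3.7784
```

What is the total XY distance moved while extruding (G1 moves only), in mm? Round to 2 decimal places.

Sum the Euclidean lengths of each G1 segment: total = 71.00 mm.

71.00 mm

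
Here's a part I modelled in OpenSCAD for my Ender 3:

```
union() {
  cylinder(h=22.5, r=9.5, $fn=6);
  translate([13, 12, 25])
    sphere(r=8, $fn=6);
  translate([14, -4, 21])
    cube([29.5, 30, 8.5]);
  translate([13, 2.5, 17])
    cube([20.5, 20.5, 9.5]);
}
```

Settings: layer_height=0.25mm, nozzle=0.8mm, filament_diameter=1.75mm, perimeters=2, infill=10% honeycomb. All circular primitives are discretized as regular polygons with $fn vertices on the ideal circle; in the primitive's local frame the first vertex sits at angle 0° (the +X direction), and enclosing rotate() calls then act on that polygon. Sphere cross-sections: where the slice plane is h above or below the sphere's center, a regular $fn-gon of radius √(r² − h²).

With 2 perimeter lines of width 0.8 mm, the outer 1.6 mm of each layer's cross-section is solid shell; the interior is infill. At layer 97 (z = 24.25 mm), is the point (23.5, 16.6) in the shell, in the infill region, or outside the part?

At z = 24.25 mm: the cylinder is absent (z outside [0, 22.5]); the r=8 sphere at (13, 12) slices to a regular 6-gon of circumradius 7.965 (√(r²−h²) with h=0.75 from center); the cube at (14, -4) is present — its section is the full 29.5×30 rectangle; the cube at (13, 2.5) (footprint 20.5×20.5) is included at this height; Merging all regions: the regions partially overlap (shared area 482.16 mm²), so overlapping operands fuse into one piece — 1 connected region. Overall, the cross-section is a single solid region. The nearest boundary edge runs (14.00, 26.00)→(43.50, 26.00); distance from the point to it = 9.40 mm. The point is inside the cross-section and 9.40 mm from the nearest boundary — more than the 1.6 mm shell width (2 × 0.8), so it's in the infill interior.

infill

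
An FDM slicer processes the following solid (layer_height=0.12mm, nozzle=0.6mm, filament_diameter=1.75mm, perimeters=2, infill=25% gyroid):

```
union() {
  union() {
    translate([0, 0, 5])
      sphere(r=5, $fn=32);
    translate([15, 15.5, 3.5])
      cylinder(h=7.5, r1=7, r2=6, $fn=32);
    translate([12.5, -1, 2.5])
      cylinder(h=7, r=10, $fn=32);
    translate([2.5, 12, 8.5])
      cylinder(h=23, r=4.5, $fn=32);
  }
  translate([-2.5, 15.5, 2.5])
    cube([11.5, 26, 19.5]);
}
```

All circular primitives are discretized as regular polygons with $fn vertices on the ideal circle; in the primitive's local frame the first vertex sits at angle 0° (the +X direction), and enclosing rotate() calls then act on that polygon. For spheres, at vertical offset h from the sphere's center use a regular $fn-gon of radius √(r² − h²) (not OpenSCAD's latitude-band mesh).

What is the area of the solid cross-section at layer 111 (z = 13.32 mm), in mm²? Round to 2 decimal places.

358.43 mm²

At z = 13.32 mm: the sphere does not reach this height (|z−center|=8.320 > r=5); the cone at (15, 15.5) is not intersected at this z (z outside [3.5, 11]); the cylinder at (12.5, -1) does not reach this height (z outside [2.5, 9.5]); the r=4.5 cylinder at (2.5, 12) contributes a regular 32-gon of circumradius 4.5 (area = (32/2)·4.500²·sin(360°/32) = 63.21 mm²); Merging all regions: only the r=4.5 cylinder at (2.5, 12) is present, so the union is just that shape — area = 63.21 mm²; the cube at (-2.5, 15.5) is present — its section is the full 11.5×26 rectangle (area 299.00 mm²); Taking the union: the regions partially overlap — summed areas 362.21 mm² minus the doubly-counted overlap 3.78 mm² gives 358.43 mm² — area = 358.43 mm². Overall, the cross-section is a single solid region. Net area = 358.43 mm².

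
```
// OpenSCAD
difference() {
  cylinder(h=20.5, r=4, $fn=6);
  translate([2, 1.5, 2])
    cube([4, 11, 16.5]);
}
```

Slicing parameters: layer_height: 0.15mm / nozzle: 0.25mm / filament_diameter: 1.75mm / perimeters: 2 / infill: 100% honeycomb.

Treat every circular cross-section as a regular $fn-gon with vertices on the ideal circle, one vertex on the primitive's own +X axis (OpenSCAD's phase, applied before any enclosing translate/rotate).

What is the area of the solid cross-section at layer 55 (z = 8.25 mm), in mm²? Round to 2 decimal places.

At z = 8.25 mm: the cylinder: section is a regular 6-gon, circumradius r=4 (area = (6/2)·4.000²·sin(360°/6) = 41.57 mm²); the 4×11 cube at (2, 1.5) contributes its full rectangle (area 44.00 mm²); After the difference (first − rest): starting from the r=4 cylinder (41.57 mm²), the 4×11 cube at (2, 1.5) partially overlaps it — only the 1.11 mm² overlap (of its 44.00 mm²) is removed, clipping the outline — area = 40.46 mm². Overall, the cross-section is a single solid region. Net area = 40.46 mm².

40.46 mm²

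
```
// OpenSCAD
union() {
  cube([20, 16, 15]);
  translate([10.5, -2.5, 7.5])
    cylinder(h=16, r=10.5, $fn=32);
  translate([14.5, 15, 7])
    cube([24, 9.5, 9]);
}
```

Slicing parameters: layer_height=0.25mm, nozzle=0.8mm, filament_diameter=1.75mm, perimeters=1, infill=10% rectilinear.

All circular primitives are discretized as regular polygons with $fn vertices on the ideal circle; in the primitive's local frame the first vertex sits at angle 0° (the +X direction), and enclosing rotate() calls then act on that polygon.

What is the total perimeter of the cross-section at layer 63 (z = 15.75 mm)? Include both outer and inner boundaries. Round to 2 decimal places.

132.87 mm

At z = 15.75 mm: the cube is absent (z outside [0, 15]); the r=10.5 cylinder at (10.5, -2.5) gives a regular 32-gon of circumradius 10.5 (constant along its height) (perimeter = 2·32·10.500·sin(180°/32) = 65.87 mm); the cube at (14.5, 15) (footprint 24×9.5) is included at this height (perimeter 67.00 mm); Combining (union): the 2 present regions are separate (no shared area or edge), so areas and boundary lengths simply add and each stays a separate island — boundary = 132.87 mm. Overall, the cross-section has 2 separate islands. Total boundary length (outer) = 132.87 mm.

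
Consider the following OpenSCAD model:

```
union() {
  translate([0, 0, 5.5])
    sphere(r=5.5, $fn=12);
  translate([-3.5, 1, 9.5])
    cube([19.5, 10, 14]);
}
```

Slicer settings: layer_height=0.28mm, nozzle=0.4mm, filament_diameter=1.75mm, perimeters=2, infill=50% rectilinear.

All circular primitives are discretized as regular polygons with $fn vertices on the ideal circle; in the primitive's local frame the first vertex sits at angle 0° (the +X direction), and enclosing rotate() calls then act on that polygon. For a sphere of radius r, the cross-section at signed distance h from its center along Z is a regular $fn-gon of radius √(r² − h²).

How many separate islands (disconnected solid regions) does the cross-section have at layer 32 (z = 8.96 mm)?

At z = 8.96 mm: the r=5.5 sphere contributes a regular 12-gon of circumradius √(5.5²−3.46²) = 4.275; the cube at (-3.5, 1) does not reach this height (z outside [9.5, 23.5]); Combining (union): only the r=5.5 sphere is present, so the union is just that shape — 1 connected region. Overall, the cross-section is a single solid region. Island count = 1.

1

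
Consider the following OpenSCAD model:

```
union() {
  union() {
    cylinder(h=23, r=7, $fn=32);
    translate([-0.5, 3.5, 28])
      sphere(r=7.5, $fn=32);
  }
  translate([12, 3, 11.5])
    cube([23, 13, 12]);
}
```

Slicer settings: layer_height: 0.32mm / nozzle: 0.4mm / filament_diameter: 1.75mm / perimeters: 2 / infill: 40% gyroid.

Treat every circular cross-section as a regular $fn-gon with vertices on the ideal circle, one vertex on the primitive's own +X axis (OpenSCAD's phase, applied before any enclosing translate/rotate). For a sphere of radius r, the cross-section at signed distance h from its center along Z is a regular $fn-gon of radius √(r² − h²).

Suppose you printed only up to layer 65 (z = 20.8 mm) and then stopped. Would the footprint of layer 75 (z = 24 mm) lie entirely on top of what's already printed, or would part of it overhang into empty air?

Compare the two slices. At z = 20.8: the cylinder: section is a regular 32-gon, circumradius r=7 (area = (32/2)·7.000²·sin(360°/32) = 152.95 mm²); the sphere at (-0.5, 3.5): section is a regular 32-gon, circumradius = √(r²−h²) = √(7.5²−7.2²) = 2.100 (area = (32/2)·2.100²·sin(360°/32) = 13.77 mm²); Taking the union: the r=7.5 sphere at (-0.5, 3.5) lies entirely inside the r=7 cylinder, so the union is just the r=7 cylinder — area = 152.95 mm²; the 23×13 cube at (12, 3) contributes its full rectangle (area 299.00 mm²); Merging all regions: the 2 present regions are separate (no shared area or edge), so areas and boundary lengths simply add and each stays a separate island — area = 451.95 mm². At z = 24: the cylinder is absent (z outside [0, 23]); the r=7.5 sphere at (-0.5, 3.5) contributes a regular 32-gon of circumradius √(7.5²−4²) = 6.344 (area = (32/2)·6.344²·sin(360°/32) = 125.64 mm²); Merging all regions: only the r=7.5 sphere at (-0.5, 3.5) is present, so the union is just that shape — area = 125.64 mm²; the cube at (12, 3) is not intersected at this z (z outside [11.5, 23.5]); Merging all regions: only that combined region is present, so the union is just that shape — area = 125.64 mm². Checking containment: at z = 24 the cross-section extends beyond the z = 20.8 cross-section by about 33.65 mm².

part overhangs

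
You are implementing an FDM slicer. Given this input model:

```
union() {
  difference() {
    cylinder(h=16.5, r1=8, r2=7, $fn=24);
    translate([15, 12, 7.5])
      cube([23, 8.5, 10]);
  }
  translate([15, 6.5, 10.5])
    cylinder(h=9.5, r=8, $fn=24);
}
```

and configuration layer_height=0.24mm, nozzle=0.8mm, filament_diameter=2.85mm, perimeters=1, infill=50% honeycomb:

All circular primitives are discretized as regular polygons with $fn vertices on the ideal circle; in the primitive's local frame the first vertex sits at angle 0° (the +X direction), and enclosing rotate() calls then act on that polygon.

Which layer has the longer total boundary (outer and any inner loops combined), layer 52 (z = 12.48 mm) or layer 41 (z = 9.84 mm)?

layer 52 (z = 12.48 mm)

Layer 52 (z = 12.48): the cone: at t=0.756 of its height the radius interpolates to r₁+(r₂−r₁)t = 7.244, giving a regular 24-gon of that circumradius (perimeter = 2·24·7.244·sin(180°/24) = 45.38 mm); the 23×8.5 cube at (15, 12) contributes its full rectangle (perimeter 63.00 mm); Taking the first minus the rest: starting from the cone, the 23×8.5 cube at (15, 12) misses the remaining region (no effect) — boundary = 45.38 mm; the r=8 cylinder at (15, 6.5) contributes a regular 24-gon of circumradius 8 (perimeter = 2·24·8.000·sin(180°/24) = 50.12 mm); Merging all regions: the 2 present regions are separate (no shared area or edge), so areas and boundary lengths simply add and each stays a separate island — boundary = 95.51 mm. So its perimeter = 95.51 mm. Layer 41 (z = 9.84): the cone (r1=8→r2=7) has section circumradius 7.404 here — a regular 24-gon (perimeter = 2·24·7.404·sin(180°/24) = 46.39 mm); the cube at (15, 12) is present — its section is the full 23×8.5 rectangle (perimeter 63.00 mm); After the difference (first − rest): starting from the cone, the 23×8.5 cube at (15, 12) misses the remaining region (no effect) — boundary = 46.39 mm; the cylinder at (15, 6.5) is absent (z outside [10.5, 20]); Combining (union): only the result so far is present, so the union is just that shape — boundary = 46.39 mm. So its perimeter = 46.39 mm. Layer 52 is larger (95.51 vs 46.39 mm).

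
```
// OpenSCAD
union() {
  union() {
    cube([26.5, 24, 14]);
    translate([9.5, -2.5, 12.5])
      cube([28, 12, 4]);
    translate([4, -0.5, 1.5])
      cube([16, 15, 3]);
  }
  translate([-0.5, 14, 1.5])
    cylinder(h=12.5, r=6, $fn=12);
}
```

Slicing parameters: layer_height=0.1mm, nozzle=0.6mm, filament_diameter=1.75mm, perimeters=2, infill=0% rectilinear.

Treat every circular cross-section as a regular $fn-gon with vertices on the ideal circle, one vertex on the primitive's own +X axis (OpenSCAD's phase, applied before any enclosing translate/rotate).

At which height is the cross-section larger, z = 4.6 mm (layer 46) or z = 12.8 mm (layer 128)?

layer 128 (z = 12.8 mm)

Layer 46 (z = 4.6): the cube is present — its section is the full 26.5×24 rectangle (area 636.00 mm²); the cube at (9.5, -2.5) does not reach this height (z outside [12.5, 16.5]); the cube at (4, -0.5) is not intersected at this z (z outside [1.5, 4.5]); Taking the union: only the 26.5×24 cube is present, so the union is just that shape — area = 636.00 mm²; the r=6 cylinder at (-0.5, 14) gives a regular 12-gon of circumradius 6 (constant along its height) (area = (12/2)·6.000²·sin(360°/12) = 108.00 mm²); Merging all regions: the regions partially overlap — summed areas 744.00 mm² minus the doubly-counted overlap 48.07 mm² gives 695.93 mm² — area = 695.93 mm². So its area = 695.93 mm². Layer 128 (z = 12.8): the cube (footprint 26.5×24) is included at this height (area 636.00 mm²); the 28×12 cube at (9.5, -2.5) contributes its full rectangle (area 336.00 mm²); the cube at (4, -0.5) is not intersected at this z (z outside [1.5, 4.5]); Combining (union): the regions partially overlap — summed areas 972.00 mm² minus the doubly-counted overlap 161.50 mm² gives 810.50 mm² — area = 810.50 mm²; the r=6 cylinder at (-0.5, 14) gives a regular 12-gon of circumradius 6 (constant along its height) (area = (12/2)·6.000²·sin(360°/12) = 108.00 mm²); Merging all regions: the regions partially overlap — summed areas 918.50 mm² minus the doubly-counted overlap 48.07 mm² gives 870.43 mm² — area = 870.43 mm². So its area = 870.43 mm². Layer 128 is larger (870.43 vs 695.93 mm²).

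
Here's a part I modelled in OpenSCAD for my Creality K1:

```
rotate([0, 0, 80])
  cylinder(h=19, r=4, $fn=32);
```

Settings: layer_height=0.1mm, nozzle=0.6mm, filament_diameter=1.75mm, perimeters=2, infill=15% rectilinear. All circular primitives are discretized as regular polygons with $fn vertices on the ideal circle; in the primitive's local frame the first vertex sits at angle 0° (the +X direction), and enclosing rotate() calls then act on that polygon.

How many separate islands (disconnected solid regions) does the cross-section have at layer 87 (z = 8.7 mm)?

At z = 8.7 mm: the cylinder: section is a regular 32-gon, circumradius r=4; (rotated 80° about Z; rotation is an isometry so areas/perimeters/island counts are preserved). Overall, the cross-section is a single solid region. Island count = 1.

1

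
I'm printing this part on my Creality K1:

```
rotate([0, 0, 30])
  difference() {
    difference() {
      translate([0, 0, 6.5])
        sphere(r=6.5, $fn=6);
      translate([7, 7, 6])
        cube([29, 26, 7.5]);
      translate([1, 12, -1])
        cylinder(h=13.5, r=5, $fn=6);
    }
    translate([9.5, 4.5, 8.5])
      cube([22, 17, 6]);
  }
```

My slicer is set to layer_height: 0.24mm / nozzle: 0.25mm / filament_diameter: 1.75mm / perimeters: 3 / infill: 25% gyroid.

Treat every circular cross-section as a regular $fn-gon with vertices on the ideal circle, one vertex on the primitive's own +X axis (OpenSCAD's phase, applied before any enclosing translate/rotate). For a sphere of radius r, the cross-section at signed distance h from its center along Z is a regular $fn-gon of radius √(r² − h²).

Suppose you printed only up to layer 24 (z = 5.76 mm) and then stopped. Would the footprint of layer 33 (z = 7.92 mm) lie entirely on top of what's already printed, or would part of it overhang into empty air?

Compare the two slices. At z = 5.76: the r=6.5 sphere contributes a regular 6-gon of circumradius √(6.5²−0.74²) = 6.458 (area = (6/2)·6.458²·sin(360°/6) = 108.35 mm²); the cube at (7, 7) is absent (z outside [6, 13.5]); the r=5 cylinder at (1, 12) contributes a regular 6-gon of circumradius 5 (area = (6/2)·5.000²·sin(360°/6) = 64.95 mm²); Taking the first minus the rest: starting from the r=6.5 sphere (108.35 mm²), the r=5 cylinder at (1, 12) misses the remaining region (no effect) — area = 108.35 mm²; the cube at (9.5, 4.5) is not intersected at this z (z outside [8.5, 14.5]); After the difference (first − rest): none of the subtracted shapes is present at this height, so that combined region is unchanged — area = 108.35 mm²; (whole slice rotated 30° about Z — lengths, areas and connectivity unchanged). At z = 7.92: the sphere: section is a regular 6-gon, circumradius = √(r²−h²) = √(6.5²−1.42²) = 6.343 (area = (6/2)·6.343²·sin(360°/6) = 104.53 mm²); the 29×26 cube at (7, 7) contributes its full rectangle (area 754.00 mm²); the r=5 cylinder at (1, 12) gives a regular 6-gon of circumradius 5 (constant along its height) (area = (6/2)·5.000²·sin(360°/6) = 64.95 mm²); Subtracting the remaining from the first: starting from the r=6.5 sphere (104.53 mm²), the 29×26 cube at (7, 7) misses the remaining region (no effect); the r=5 cylinder at (1, 12) misses the remaining region (no effect) — area = 104.53 mm²; the cube at (9.5, 4.5) is absent (z outside [8.5, 14.5]); Taking the first minus the rest: none of the subtracted shapes is present at this height, so the result so far is unchanged — area = 104.53 mm²; (rotated 30° about Z; rotation is an isometry so areas/perimeters/island counts are preserved). Checking containment: the cross-section at z = 7.92 is a subset of the cross-section at z = 5.76.

entirely on top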